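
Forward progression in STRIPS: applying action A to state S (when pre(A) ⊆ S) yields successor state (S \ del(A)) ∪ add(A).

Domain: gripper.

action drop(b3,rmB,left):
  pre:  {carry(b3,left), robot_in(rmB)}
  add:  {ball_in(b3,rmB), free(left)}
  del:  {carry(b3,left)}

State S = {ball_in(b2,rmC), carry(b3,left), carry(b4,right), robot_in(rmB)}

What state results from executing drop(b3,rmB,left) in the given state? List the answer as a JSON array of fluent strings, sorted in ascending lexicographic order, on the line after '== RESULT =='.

Compute (S \ del) ∪ add:
  pre ⊆ S: {carry(b3,left), robot_in(rmB)} ⊆ S  — applicable
  S \ del = {ball_in(b2,rmC), carry(b4,right), robot_in(rmB)}
  ∪ add   = {ball_in(b2,rmC), ball_in(b3,rmB), carry(b4,right), free(left), robot_in(rmB)}

== RESULT ==
["ball_in(b2,rmC)", "ball_in(b3,rmB)", "carry(b4,right)", "free(left)", "robot_in(rmB)"]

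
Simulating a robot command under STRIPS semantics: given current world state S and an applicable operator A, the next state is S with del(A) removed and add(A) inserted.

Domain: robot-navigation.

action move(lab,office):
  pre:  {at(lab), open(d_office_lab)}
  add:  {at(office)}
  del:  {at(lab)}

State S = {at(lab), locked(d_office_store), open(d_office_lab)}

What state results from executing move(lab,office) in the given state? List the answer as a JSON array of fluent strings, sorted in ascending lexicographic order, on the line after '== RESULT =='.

Compute (S \ del) ∪ add:
  pre ⊆ S: {at(lab), open(d_office_lab)} ⊆ S  — applicable
  S \ del = {locked(d_office_store), open(d_office_lab)}
  ∪ add   = {at(office), locked(d_office_store), open(d_office_lab)}

== RESULT ==
["at(office)", "locked(d_office_store)", "open(d_office_lab)"]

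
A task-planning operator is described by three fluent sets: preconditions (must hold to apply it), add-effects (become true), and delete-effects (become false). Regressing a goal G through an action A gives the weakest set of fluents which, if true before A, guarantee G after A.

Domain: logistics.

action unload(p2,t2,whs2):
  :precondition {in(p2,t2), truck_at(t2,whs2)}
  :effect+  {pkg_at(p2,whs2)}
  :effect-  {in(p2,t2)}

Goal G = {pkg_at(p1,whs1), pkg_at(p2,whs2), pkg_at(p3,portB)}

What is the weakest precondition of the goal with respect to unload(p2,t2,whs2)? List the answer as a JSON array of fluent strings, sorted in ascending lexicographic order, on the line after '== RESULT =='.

Compute (G \ add) ∪ pre:
  G ∩ del = {}  (empty — regression defined)
  G \ add = {pkg_at(p1,whs1), pkg_at(p2,whs2), pkg_at(p3,portB)} \ {pkg_at(p2,whs2)} = {pkg_at(p1,whs1), pkg_at(p3,portB)}
  ∪ pre   = {pkg_at(p1,whs1), pkg_at(p3,portB)} ∪ {in(p2,t2), truck_at(t2,whs2)}
          = {in(p2,t2), pkg_at(p1,whs1), pkg_at(p3,portB), truck_at(t2,whs2)}

== RESULT ==
["in(p2,t2)", "pkg_at(p1,whs1)", "pkg_at(p3,portB)", "truck_at(t2,whs2)"]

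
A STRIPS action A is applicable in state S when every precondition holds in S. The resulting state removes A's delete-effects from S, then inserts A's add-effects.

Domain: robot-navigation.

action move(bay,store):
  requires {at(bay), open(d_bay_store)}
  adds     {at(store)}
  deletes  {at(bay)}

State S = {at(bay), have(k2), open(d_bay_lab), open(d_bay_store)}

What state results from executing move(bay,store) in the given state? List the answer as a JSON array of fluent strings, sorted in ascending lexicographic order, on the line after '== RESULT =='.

Compute (S \ del) ∪ add:
  pre ⊆ S: {at(bay), open(d_bay_store)} ⊆ S  — applicable
  S \ del = {have(k2), open(d_bay_lab), open(d_bay_store)}
  ∪ add   = {at(store), have(k2), open(d_bay_lab), open(d_bay_store)}

== RESULT ==
["at(store)", "have(k2)", "open(d_bay_lab)", "open(d_bay_store)"]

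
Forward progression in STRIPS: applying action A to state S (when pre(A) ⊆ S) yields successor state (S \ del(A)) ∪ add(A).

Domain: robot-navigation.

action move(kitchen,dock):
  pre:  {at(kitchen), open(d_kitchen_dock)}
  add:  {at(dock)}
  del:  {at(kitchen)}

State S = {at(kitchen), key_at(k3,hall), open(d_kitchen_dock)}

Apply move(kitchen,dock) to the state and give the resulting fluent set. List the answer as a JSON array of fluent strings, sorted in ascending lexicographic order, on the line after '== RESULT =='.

Progress:
  pre ⊆ S: {at(kitchen), open(d_kitchen_dock)} ⊆ S  — applicable
  S \ del = {key_at(k3,hall), open(d_kitchen_dock)}
  ∪ add   = {at(dock), key_at(k3,hall), open(d_kitchen_dock)}

== RESULT ==
["at(dock)", "key_at(k3,hall)", "open(d_kitchen_dock)"]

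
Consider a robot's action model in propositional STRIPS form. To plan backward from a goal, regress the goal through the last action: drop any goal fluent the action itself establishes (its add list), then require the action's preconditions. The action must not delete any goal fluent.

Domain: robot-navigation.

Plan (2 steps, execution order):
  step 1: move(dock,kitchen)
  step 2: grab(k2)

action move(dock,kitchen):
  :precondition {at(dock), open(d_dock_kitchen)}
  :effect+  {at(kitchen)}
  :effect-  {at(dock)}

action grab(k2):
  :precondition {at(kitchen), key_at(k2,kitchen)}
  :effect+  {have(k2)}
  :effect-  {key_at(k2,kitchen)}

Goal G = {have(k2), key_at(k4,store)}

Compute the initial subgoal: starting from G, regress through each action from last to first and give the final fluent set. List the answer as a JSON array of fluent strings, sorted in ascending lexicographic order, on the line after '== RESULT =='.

Work backward from the goal:
  through step 2 (grab(k2)): drop {have(k2)}, keep {key_at(k4,store)}, require {at(kitchen), key_at(k2,kitchen)}
    → {at(kitchen), key_at(k2,kitchen), key_at(k4,store)}
  through step 1 (move(dock,kitchen)): drop {at(kitchen)}, keep {key_at(k2,kitchen), key_at(k4,store)}, require {at(dock), open(d_dock_kitchen)}
    → {at(dock), key_at(k2,kitchen), key_at(k4,store), open(d_dock_kitchen)}

== RESULT ==
["at(dock)", "key_at(k2,kitchen)", "key_at(k4,store)", "open(d_dock_kitchen)"]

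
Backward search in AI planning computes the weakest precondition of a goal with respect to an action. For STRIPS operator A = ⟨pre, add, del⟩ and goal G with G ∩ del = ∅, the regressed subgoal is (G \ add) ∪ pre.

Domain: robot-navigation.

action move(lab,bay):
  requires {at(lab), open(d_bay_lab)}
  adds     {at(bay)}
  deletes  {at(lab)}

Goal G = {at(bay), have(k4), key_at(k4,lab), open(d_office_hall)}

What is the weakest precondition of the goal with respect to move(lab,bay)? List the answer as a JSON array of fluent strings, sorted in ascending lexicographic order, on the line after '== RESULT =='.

Regress:
  G ∩ del = {}  (empty — regression defined)
  G \ add = {at(bay), have(k4), key_at(k4,lab), open(d_office_hall)} \ {at(bay)} = {have(k4), key_at(k4,lab), open(d_office_hall)}
  ∪ pre   = {have(k4), key_at(k4,lab), open(d_office_hall)} ∪ {at(lab), open(d_bay_lab)}
          = {at(lab), have(k4), key_at(k4,lab), open(d_bay_lab), open(d_office_hall)}

== RESULT ==
["at(lab)", "have(k4)", "key_at(k4,lab)", "open(d_bay_lab)", "open(d_office_hall)"]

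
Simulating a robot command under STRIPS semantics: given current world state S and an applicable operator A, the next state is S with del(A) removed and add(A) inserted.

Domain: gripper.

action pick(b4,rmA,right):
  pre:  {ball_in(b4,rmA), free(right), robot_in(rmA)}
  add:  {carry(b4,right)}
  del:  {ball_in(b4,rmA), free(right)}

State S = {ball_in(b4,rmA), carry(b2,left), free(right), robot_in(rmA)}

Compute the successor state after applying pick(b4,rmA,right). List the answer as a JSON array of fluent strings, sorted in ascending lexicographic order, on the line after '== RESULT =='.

Progress:
  pre ⊆ S: {ball_in(b4,rmA), free(right), robot_in(rmA)} ⊆ S  — applicable
  S \ del = {carry(b2,left), robot_in(rmA)}
  ∪ add   = {carry(b2,left), carry(b4,right), robot_in(rmA)}

== RESULT ==
["carry(b2,left)", "carry(b4,right)", "robot_in(rmA)"]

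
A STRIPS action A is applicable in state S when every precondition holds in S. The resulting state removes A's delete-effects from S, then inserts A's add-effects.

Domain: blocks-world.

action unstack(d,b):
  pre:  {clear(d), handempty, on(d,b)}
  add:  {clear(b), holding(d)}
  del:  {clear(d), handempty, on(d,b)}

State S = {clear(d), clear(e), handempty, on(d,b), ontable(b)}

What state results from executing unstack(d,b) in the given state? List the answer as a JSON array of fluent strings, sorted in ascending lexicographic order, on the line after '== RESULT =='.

Progress:
  pre ⊆ S: {clear(d), handempty, on(d,b)} ⊆ S  — applicable
  S \ del = {clear(e), ontable(b)}
  ∪ add   = {clear(b), clear(e), holding(d), ontable(b)}

== RESULT ==
["clear(b)", "clear(e)", "holding(d)", "ontable(b)"]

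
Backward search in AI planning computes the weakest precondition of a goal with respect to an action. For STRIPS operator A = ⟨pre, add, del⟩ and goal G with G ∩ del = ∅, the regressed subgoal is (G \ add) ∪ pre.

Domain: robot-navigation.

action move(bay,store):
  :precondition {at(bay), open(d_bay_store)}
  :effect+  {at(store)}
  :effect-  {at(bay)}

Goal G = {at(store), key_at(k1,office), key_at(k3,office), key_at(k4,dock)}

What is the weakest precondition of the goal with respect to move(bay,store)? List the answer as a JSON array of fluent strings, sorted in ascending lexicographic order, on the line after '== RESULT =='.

Compute (G \ add) ∪ pre:
  G ∩ del = {}  (empty — regression defined)
  G \ add = {at(store), key_at(k1,office), key_at(k3,office), key_at(k4,dock)} \ {at(store)} = {key_at(k1,office), key_at(k3,office), key_at(k4,dock)}
  ∪ pre   = {key_at(k1,office), key_at(k3,office), key_at(k4,dock)} ∪ {at(bay), open(d_bay_store)}
          = {at(bay), key_at(k1,office), key_at(k3,office), key_at(k4,dock), open(d_bay_store)}

== RESULT ==
["at(bay)", "key_at(k1,office)", "key_at(k3,office)", "key_at(k4,dock)", "open(d_bay_store)"]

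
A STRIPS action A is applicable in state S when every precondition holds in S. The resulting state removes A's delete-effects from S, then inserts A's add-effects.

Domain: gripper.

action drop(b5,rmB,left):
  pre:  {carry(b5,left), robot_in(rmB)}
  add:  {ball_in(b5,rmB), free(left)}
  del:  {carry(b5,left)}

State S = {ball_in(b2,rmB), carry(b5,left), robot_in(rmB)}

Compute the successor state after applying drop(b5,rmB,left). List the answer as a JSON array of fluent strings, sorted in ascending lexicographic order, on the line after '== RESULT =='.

Compute (S \ del) ∪ add:
  pre ⊆ S: {carry(b5,left), robot_in(rmB)} ⊆ S  — applicable
  S \ del = {ball_in(b2,rmB), robot_in(rmB)}
  ∪ add   = {ball_in(b2,rmB), ball_in(b5,rmB), free(left), robot_in(rmB)}

== RESULT ==
["ball_in(b2,rmB)", "ball_in(b5,rmB)", "free(left)", "robot_in(rmB)"]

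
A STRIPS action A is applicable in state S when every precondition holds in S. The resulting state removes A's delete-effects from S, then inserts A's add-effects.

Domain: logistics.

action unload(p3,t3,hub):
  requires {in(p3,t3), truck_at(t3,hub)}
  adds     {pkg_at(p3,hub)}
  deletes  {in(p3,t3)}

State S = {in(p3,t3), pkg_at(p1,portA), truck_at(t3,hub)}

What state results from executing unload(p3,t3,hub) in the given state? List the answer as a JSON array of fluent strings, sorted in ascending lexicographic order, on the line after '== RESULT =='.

Progress:
  pre ⊆ S: {in(p3,t3), truck_at(t3,hub)} ⊆ S  — applicable
  S \ del = {pkg_at(p1,portA), truck_at(t3,hub)}
  ∪ add   = {pkg_at(p1,portA), pkg_at(p3,hub), truck_at(t3,hub)}

== RESULT ==
["pkg_at(p1,portA)", "pkg_at(p3,hub)", "truck_at(t3,hub)"]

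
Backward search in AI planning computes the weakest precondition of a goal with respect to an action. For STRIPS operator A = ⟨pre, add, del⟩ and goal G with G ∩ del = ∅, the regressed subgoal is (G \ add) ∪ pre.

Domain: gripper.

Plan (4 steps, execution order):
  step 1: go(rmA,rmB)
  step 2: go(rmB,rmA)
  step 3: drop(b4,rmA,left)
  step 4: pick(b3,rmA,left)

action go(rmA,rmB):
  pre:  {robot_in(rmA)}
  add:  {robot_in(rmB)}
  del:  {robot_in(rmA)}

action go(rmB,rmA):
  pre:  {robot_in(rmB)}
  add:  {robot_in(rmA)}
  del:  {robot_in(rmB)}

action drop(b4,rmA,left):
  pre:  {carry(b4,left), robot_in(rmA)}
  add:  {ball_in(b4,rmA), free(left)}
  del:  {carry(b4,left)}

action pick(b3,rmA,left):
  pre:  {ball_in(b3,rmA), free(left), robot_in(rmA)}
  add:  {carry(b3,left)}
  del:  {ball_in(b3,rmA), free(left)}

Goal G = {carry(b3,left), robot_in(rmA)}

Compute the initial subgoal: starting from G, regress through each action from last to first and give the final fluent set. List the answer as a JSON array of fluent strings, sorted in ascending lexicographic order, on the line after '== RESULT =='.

Work backward from the goal:
  through step 4 (pick(b3,rmA,left)): drop {carry(b3,left)}, keep {robot_in(rmA)}, require {ball_in(b3,rmA), free(left), robot_in(rmA)}
    → {ball_in(b3,rmA), free(left), robot_in(rmA)}
  through step 3 (drop(b4,rmA,left)): drop {free(left)}, keep {ball_in(b3,rmA), robot_in(rmA)}, require {carry(b4,left), robot_in(rmA)}
    → {ball_in(b3,rmA), carry(b4,left), robot_in(rmA)}
  through step 2 (go(rmB,rmA)): drop {robot_in(rmA)}, keep {ball_in(b3,rmA), carry(b4,left)}, require {robot_in(rmB)}
    → {ball_in(b3,rmA), carry(b4,left), robot_in(rmB)}
  through step 1 (go(rmA,rmB)): drop {robot_in(rmB)}, keep {ball_in(b3,rmA), carry(b4,left)}, require {robot_in(rmA)}
    → {ball_in(b3,rmA), carry(b4,left), robot_in(rmA)}

== RESULT ==
["ball_in(b3,rmA)", "carry(b4,left)", "robot_in(rmA)"]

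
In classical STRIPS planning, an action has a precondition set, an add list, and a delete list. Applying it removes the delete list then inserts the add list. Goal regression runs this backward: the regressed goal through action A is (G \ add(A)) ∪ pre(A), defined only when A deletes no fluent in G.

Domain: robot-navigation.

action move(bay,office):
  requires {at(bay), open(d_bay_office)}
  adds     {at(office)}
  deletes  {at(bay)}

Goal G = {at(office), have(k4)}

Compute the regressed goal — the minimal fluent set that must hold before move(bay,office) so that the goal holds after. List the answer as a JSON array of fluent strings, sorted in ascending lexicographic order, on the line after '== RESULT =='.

Compute (G \ add) ∪ pre:
  G ∩ del = {}  (empty — regression defined)
  G \ add = {at(office), have(k4)} \ {at(office)} = {have(k4)}
  ∪ pre   = {have(k4)} ∪ {at(bay), open(d_bay_office)}
          = {at(bay), have(k4), open(d_bay_office)}

== RESULT ==
["at(bay)", "have(k4)", "open(d_bay_office)"]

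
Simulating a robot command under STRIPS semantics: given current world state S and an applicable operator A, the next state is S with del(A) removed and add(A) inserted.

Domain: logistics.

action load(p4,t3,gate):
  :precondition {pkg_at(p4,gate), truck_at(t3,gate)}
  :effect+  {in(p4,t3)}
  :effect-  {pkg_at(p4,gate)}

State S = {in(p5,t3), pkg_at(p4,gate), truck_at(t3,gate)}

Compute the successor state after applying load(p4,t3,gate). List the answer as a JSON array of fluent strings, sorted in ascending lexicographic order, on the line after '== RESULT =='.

Compute (S \ del) ∪ add:
  pre ⊆ S: {pkg_at(p4,gate), truck_at(t3,gate)} ⊆ S  — applicable
  S \ del = {in(p5,t3), truck_at(t3,gate)}
  ∪ add   = {in(p4,t3), in(p5,t3), truck_at(t3,gate)}

== RESULT ==
["in(p4,t3)", "in(p5,t3)", "truck_at(t3,gate)"]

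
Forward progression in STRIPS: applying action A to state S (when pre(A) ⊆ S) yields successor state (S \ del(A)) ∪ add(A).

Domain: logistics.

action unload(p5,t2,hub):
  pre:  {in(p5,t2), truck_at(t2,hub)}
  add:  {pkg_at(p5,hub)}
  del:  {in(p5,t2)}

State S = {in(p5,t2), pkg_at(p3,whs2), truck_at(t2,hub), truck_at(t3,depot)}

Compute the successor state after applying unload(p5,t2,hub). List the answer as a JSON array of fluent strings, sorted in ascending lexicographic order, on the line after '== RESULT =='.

Compute (S \ del) ∪ add:
  pre ⊆ S: {in(p5,t2), truck_at(t2,hub)} ⊆ S  — applicable
  S \ del = {pkg_at(p3,whs2), truck_at(t2,hub), truck_at(t3,depot)}
  ∪ add   = {pkg_at(p3,whs2), pkg_at(p5,hub), truck_at(t2,hub), truck_at(t3,depot)}

== RESULT ==
["pkg_at(p3,whs2)", "pkg_at(p5,hub)", "truck_at(t2,hub)", "truck_at(t3,depot)"]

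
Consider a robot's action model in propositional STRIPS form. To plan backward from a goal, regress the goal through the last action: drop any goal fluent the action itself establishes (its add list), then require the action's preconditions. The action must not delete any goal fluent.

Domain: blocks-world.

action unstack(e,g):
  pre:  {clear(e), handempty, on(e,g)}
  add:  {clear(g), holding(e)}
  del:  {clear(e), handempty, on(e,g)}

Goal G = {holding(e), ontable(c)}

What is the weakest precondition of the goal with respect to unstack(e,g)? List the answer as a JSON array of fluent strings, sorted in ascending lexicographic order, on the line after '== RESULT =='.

Compute (G \ add) ∪ pre:
  G ∩ del = {}  (empty — regression defined)
  G \ add = {holding(e), ontable(c)} \ {clear(g), holding(e)} = {ontable(c)}
  ∪ pre   = {ontable(c)} ∪ {clear(e), handempty, on(e,g)}
          = {clear(e), handempty, on(e,g), ontable(c)}

== RESULT ==
["clear(e)", "handempty", "on(e,g)", "ontable(c)"]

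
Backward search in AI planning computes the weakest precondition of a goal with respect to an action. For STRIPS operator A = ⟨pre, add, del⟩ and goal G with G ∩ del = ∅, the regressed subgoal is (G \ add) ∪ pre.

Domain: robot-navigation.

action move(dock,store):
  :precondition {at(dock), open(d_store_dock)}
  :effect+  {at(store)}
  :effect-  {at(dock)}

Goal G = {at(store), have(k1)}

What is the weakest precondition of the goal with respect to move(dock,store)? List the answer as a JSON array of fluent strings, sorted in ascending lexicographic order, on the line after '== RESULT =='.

Compute (G \ add) ∪ pre:
  G ∩ del = {}  (empty — regression defined)
  G \ add = {at(store), have(k1)} \ {at(store)} = {have(k1)}
  ∪ pre   = {have(k1)} ∪ {at(dock), open(d_store_dock)}
          = {at(dock), have(k1), open(d_store_dock)}

== RESULT ==
["at(dock)", "have(k1)", "open(d_store_dock)"]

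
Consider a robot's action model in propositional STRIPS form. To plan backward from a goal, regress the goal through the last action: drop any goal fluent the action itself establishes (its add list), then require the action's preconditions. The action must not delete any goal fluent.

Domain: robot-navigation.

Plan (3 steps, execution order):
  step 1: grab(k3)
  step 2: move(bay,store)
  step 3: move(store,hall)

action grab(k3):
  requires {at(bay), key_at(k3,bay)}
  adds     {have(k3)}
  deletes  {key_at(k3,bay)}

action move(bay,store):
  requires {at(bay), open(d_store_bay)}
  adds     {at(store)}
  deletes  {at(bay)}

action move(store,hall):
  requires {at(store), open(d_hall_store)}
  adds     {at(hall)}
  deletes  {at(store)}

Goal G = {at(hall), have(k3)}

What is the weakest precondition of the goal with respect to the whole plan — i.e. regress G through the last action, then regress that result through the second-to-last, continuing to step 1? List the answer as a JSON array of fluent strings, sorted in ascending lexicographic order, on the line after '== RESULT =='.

Regress step by step:
  through step 3 (move(store,hall)): drop {at(hall)}, keep {have(k3)}, require {at(store), open(d_hall_store)}
    → {at(store), have(k3), open(d_hall_store)}
  through step 2 (move(bay,store)): drop {at(store)}, keep {have(k3), open(d_hall_store)}, require {at(bay), open(d_store_bay)}
    → {at(bay), have(k3), open(d_hall_store), open(d_store_bay)}
  through step 1 (grab(k3)): drop {have(k3)}, keep {at(bay), open(d_hall_store), open(d_store_bay)}, require {at(bay), key_at(k3,bay)}
    → {at(bay), key_at(k3,bay), open(d_hall_store), open(d_store_bay)}

== RESULT ==
["at(bay)", "key_at(k3,bay)", "open(d_hall_store)", "open(d_store_bay)"]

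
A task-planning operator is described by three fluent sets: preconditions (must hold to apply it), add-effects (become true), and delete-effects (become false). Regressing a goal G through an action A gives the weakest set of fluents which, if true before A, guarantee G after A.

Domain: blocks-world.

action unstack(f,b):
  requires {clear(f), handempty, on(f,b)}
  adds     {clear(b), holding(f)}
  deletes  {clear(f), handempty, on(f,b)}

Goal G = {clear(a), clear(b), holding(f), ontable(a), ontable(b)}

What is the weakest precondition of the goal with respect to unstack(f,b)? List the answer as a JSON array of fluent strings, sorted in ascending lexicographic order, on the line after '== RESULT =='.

Regress:
  G ∩ del = {}  (empty — regression defined)
  G \ add = {clear(a), clear(b), holding(f), ontable(a), ontable(b)} \ {clear(b), holding(f)} = {clear(a), ontable(a), ontable(b)}
  ∪ pre   = {clear(a), ontable(a), ontable(b)} ∪ {clear(f), handempty, on(f,b)}
          = {clear(a), clear(f), handempty, on(f,b), ontable(a), ontable(b)}

== RESULT ==
["clear(a)", "clear(f)", "handempty", "on(f,b)", "ontable(a)", "ontable(b)"]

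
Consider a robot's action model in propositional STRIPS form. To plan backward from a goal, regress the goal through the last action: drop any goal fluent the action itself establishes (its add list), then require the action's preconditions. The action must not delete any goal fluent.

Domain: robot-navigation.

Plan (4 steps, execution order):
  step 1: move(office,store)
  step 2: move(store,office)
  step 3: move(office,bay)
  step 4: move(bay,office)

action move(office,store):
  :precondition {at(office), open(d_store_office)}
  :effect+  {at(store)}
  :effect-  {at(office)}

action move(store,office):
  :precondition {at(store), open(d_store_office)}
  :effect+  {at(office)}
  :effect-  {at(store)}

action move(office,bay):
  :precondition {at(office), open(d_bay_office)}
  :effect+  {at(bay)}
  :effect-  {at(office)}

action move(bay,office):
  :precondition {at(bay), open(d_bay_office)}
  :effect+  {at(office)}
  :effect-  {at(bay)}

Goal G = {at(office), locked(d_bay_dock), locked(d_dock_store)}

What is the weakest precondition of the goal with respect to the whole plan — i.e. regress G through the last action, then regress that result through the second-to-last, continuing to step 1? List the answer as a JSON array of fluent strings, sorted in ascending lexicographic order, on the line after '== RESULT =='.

Regress step by step:
  through step 4 (move(bay,office)): drop {at(office)}, keep {locked(d_bay_dock), locked(d_dock_store)}, require {at(bay), open(d_bay_office)}
    → {at(bay), locked(d_bay_dock), locked(d_dock_store), open(d_bay_office)}
  through step 3 (move(office,bay)): drop {at(bay)}, keep {locked(d_bay_dock), locked(d_dock_store), open(d_bay_office)}, require {at(office), open(d_bay_office)}
    → {at(office), locked(d_bay_dock), locked(d_dock_store), open(d_bay_office)}
  through step 2 (move(store,office)): drop {at(office)}, keep {locked(d_bay_dock), locked(d_dock_store), open(d_bay_office)}, require {at(store), open(d_store_office)}
    → {at(store), locked(d_bay_dock), locked(d_dock_store), open(d_bay_office), open(d_store_office)}
  through step 1 (move(office,store)): drop {at(store)}, keep {locked(d_bay_dock), locked(d_dock_store), open(d_bay_office), open(d_store_office)}, require {at(office), open(d_store_office)}
    → {at(office), locked(d_bay_dock), locked(d_dock_store), open(d_bay_office), open(d_store_office)}

== RESULT ==
["at(office)", "locked(d_bay_dock)", "locked(d_dock_store)", "open(d_bay_office)", "open(d_store_office)"]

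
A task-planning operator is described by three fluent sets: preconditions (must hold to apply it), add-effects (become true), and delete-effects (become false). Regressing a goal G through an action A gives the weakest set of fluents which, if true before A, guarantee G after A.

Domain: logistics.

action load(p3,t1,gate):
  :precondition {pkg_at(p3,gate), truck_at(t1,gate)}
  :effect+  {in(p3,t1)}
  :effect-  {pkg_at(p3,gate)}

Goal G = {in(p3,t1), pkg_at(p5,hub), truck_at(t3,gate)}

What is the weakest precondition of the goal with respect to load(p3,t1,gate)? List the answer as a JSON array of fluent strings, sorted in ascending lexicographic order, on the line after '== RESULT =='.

Regress:
  G ∩ del = {}  (empty — regression defined)
  G \ add = {in(p3,t1), pkg_at(p5,hub), truck_at(t3,gate)} \ {in(p3,t1)} = {pkg_at(p5,hub), truck_at(t3,gate)}
  ∪ pre   = {pkg_at(p5,hub), truck_at(t3,gate)} ∪ {pkg_at(p3,gate), truck_at(t1,gate)}
          = {pkg_at(p3,gate), pkg_at(p5,hub), truck_at(t1,gate), truck_at(t3,gate)}

== RESULT ==
["pkg_at(p3,gate)", "pkg_at(p5,hub)", "truck_at(t1,gate)", "truck_at(t3,gate)"]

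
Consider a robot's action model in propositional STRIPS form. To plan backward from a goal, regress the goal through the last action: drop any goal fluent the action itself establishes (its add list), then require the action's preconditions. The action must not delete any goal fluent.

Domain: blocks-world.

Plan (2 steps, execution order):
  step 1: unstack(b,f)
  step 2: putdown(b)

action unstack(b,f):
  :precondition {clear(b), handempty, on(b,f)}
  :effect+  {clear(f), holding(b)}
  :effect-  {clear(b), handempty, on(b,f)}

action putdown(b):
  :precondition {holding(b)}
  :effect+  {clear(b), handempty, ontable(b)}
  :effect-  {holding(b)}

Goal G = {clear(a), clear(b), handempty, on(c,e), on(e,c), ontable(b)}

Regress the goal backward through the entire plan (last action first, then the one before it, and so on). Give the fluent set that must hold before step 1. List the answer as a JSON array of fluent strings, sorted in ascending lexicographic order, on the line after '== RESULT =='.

Regress step by step:
  through step 2 (putdown(b)): drop {clear(b), handempty, ontable(b)}, keep {clear(a), on(c,e), on(e,c)}, require {holding(b)}
    → {clear(a), holding(b), on(c,e), on(e,c)}
  through step 1 (unstack(b,f)): drop {holding(b)}, keep {clear(a), on(c,e), on(e,c)}, require {clear(b), handempty, on(b,f)}
    → {clear(a), clear(b), handempty, on(b,f), on(c,e), on(e,c)}

== RESULT ==
["clear(a)", "clear(b)", "handempty", "on(b,f)", "on(c,e)", "on(e,c)"]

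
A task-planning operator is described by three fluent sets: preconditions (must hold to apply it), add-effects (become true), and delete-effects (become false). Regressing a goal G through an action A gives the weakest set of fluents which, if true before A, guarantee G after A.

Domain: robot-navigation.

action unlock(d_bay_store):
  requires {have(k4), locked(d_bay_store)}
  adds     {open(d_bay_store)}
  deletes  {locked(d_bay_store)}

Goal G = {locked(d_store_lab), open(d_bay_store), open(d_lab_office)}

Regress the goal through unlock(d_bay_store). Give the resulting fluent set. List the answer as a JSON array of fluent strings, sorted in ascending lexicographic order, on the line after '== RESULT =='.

Regress:
  G ∩ del = {}  (empty — regression defined)
  G \ add = {locked(d_store_lab), open(d_bay_store), open(d_lab_office)} \ {open(d_bay_store)} = {locked(d_store_lab), open(d_lab_office)}
  ∪ pre   = {locked(d_store_lab), open(d_lab_office)} ∪ {have(k4), locked(d_bay_store)}
          = {have(k4), locked(d_bay_store), locked(d_store_lab), open(d_lab_office)}

== RESULT ==
["have(k4)", "locked(d_bay_store)", "locked(d_store_lab)", "open(d_lab_office)"]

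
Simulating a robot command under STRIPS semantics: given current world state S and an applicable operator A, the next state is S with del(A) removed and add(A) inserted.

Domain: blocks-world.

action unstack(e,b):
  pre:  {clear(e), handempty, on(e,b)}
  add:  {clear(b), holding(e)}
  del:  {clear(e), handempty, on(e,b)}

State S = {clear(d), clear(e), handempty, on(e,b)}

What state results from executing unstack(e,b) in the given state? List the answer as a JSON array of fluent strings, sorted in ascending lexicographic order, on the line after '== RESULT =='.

Compute (S \ del) ∪ add:
  pre ⊆ S: {clear(e), handempty, on(e,b)} ⊆ S  — applicable
  S \ del = {clear(d)}
  ∪ add   = {clear(b), clear(d), holding(e)}

== RESULT ==
["clear(b)", "clear(d)", "holding(e)"]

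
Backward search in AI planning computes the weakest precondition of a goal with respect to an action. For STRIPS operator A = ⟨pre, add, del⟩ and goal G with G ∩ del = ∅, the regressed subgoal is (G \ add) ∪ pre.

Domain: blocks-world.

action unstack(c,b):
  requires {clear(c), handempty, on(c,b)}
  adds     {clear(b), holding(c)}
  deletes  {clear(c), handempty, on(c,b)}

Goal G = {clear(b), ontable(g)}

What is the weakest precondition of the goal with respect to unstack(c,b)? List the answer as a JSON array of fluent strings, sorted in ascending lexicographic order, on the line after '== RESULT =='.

Compute (G \ add) ∪ pre:
  G ∩ del = {}  (empty — regression defined)
  G \ add = {clear(b), ontable(g)} \ {clear(b), holding(c)} = {ontable(g)}
  ∪ pre   = {ontable(g)} ∪ {clear(c), handempty, on(c,b)}
          = {clear(c), handempty, on(c,b), ontable(g)}

== RESULT ==
["clear(c)", "handempty", "on(c,b)", "ontable(g)"]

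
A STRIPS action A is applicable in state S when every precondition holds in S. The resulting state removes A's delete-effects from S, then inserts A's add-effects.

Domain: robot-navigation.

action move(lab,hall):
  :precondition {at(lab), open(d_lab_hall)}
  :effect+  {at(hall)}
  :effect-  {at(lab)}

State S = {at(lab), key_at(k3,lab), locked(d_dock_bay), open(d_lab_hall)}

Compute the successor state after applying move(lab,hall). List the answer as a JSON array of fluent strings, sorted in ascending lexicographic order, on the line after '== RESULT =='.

Progress:
  pre ⊆ S: {at(lab), open(d_lab_hall)} ⊆ S  — applicable
  S \ del = {key_at(k3,lab), locked(d_dock_bay), open(d_lab_hall)}
  ∪ add   = {at(hall), key_at(k3,lab), locked(d_dock_bay), open(d_lab_hall)}

== RESULT ==
["at(hall)", "key_at(k3,lab)", "locked(d_dock_bay)", "open(d_lab_hall)"]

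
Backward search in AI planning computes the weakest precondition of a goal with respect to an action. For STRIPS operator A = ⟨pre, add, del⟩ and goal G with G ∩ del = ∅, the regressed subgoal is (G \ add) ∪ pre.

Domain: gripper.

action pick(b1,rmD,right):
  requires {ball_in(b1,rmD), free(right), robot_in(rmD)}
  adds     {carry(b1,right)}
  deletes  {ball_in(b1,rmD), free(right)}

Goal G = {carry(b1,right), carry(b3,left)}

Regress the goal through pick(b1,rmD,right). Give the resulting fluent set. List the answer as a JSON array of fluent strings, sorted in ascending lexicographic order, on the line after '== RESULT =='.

Regress:
  G ∩ del = {}  (empty — regression defined)
  G \ add = {carry(b1,right), carry(b3,left)} \ {carry(b1,right)} = {carry(b3,left)}
  ∪ pre   = {carry(b3,left)} ∪ {ball_in(b1,rmD), free(right), robot_in(rmD)}
          = {ball_in(b1,rmD), carry(b3,left), free(right), robot_in(rmD)}

== RESULT ==
["ball_in(b1,rmD)", "carry(b3,left)", "free(right)", "robot_in(rmD)"]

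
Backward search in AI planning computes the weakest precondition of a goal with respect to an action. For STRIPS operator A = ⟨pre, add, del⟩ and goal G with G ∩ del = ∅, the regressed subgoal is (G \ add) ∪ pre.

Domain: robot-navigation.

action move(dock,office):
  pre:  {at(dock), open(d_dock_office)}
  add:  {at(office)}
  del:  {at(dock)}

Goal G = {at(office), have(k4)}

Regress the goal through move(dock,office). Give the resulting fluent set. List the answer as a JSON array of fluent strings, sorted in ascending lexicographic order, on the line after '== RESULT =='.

Compute (G \ add) ∪ pre:
  G ∩ del = {}  (empty — regression defined)
  G \ add = {at(office), have(k4)} \ {at(office)} = {have(k4)}
  ∪ pre   = {have(k4)} ∪ {at(dock), open(d_dock_office)}
          = {at(dock), have(k4), open(d_dock_office)}

== RESULT ==
["at(dock)", "have(k4)", "open(d_dock_office)"]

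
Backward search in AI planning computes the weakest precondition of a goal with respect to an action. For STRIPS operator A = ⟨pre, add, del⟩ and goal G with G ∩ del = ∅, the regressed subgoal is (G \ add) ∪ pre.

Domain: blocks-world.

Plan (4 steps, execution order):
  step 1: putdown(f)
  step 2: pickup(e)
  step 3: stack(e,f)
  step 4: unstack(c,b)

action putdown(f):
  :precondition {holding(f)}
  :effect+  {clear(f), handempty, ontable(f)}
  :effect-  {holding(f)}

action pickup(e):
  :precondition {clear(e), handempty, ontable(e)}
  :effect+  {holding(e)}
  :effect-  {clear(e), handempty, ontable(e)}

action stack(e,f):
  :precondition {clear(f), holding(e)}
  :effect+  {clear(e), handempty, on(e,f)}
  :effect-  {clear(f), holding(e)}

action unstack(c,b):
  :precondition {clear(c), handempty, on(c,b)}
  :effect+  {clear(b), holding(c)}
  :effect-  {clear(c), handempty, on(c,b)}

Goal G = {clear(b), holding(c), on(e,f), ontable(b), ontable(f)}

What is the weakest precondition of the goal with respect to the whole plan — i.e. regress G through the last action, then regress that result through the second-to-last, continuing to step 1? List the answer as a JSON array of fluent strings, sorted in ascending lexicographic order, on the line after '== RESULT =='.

Work backward from the goal:
  through step 4 (unstack(c,b)): drop {clear(b), holding(c)}, keep {on(e,f), ontable(b), ontable(f)}, require {clear(c), handempty, on(c,b)}
    → {clear(c), handempty, on(c,b), on(e,f), ontable(b), ontable(f)}
  through step 3 (stack(e,f)): drop {handempty, on(e,f)}, keep {clear(c), on(c,b), ontable(b), ontable(f)}, require {clear(f), holding(e)}
    → {clear(c), clear(f), holding(e), on(c,b), ontable(b), ontable(f)}
  through step 2 (pickup(e)): drop {holding(e)}, keep {clear(c), clear(f), on(c,b), ontable(b), ontable(f)}, require {clear(e), handempty, ontable(e)}
    → {clear(c), clear(e), clear(f), handempty, on(c,b), ontable(b), ontable(e), ontable(f)}
  through step 1 (putdown(f)): drop {clear(f), handempty, ontable(f)}, keep {clear(c), clear(e), on(c,b), ontable(b), ontable(e)}, require {holding(f)}
    → {clear(c), clear(e), holding(f), on(c,b), ontable(b), ontable(e)}

== RESULT ==
["clear(c)", "clear(e)", "holding(f)", "on(c,b)", "ontable(b)", "ontable(e)"]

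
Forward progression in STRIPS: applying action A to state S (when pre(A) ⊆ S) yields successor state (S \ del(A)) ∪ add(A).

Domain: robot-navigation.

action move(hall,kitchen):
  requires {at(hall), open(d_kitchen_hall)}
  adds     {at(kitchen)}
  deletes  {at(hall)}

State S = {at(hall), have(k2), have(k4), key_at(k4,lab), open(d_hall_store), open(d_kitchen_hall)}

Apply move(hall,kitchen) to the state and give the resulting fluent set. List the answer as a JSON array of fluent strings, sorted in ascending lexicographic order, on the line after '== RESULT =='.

Progress:
  pre ⊆ S: {at(hall), open(d_kitchen_hall)} ⊆ S  — applicable
  S \ del = {have(k2), have(k4), key_at(k4,lab), open(d_hall_store), open(d_kitchen_hall)}
  ∪ add   = {at(kitchen), have(k2), have(k4), key_at(k4,lab), open(d_hall_store), open(d_kitchen_hall)}

== RESULT ==
["at(kitchen)", "have(k2)", "have(k4)", "key_at(k4,lab)", "open(d_hall_store)", "open(d_kitchen_hall)"]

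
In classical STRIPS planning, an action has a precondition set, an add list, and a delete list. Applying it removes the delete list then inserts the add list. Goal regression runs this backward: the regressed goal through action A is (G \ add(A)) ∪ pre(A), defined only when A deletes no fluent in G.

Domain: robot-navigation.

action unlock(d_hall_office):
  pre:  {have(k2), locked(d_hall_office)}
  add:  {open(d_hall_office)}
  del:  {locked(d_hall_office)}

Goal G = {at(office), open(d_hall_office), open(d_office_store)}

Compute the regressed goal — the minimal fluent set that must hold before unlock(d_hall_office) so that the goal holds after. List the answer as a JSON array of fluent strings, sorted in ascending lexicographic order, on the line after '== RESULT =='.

Regress:
  G ∩ del = {}  (empty — regression defined)
  G \ add = {at(office), open(d_hall_office), open(d_office_store)} \ {open(d_hall_office)} = {at(office), open(d_office_store)}
  ∪ pre   = {at(office), open(d_office_store)} ∪ {have(k2), locked(d_hall_office)}
          = {at(office), have(k2), locked(d_hall_office), open(d_office_store)}

== RESULT ==
["at(office)", "have(k2)", "locked(d_hall_office)", "open(d_office_store)"]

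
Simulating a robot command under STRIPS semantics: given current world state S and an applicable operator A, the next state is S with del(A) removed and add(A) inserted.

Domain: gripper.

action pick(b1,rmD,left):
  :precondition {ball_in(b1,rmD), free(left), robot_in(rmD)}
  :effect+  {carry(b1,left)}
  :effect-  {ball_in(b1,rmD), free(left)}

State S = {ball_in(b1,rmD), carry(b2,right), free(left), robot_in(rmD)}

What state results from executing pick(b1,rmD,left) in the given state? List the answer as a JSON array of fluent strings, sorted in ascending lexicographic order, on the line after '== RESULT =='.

Compute (S \ del) ∪ add:
  pre ⊆ S: {ball_in(b1,rmD), free(left), robot_in(rmD)} ⊆ S  — applicable
  S \ del = {carry(b2,right), robot_in(rmD)}
  ∪ add   = {carry(b1,left), carry(b2,right), robot_in(rmD)}

== RESULT ==
["carry(b1,left)", "carry(b2,right)", "robot_in(rmD)"]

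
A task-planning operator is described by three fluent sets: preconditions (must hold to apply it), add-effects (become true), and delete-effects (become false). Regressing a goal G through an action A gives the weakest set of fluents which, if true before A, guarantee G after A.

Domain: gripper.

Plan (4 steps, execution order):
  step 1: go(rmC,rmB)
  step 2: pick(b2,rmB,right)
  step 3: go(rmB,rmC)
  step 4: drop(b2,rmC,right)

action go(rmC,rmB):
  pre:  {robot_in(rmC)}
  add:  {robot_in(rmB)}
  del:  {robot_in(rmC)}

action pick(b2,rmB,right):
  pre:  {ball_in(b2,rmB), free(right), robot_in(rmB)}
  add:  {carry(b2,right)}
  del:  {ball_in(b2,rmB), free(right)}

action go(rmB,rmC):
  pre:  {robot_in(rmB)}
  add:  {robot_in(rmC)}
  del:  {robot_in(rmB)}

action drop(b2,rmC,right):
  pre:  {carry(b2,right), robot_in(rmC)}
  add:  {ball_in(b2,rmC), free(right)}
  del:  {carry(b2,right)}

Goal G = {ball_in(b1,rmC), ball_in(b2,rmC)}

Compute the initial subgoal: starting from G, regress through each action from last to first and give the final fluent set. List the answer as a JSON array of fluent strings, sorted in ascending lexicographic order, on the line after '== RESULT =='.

Regress step by step:
  through step 4 (drop(b2,rmC,right)): drop {ball_in(b2,rmC)}, keep {ball_in(b1,rmC)}, require {carry(b2,right), robot_in(rmC)}
    → {ball_in(b1,rmC), carry(b2,right), robot_in(rmC)}
  through step 3 (go(rmB,rmC)): drop {robot_in(rmC)}, keep {ball_in(b1,rmC), carry(b2,right)}, require {robot_in(rmB)}
    → {ball_in(b1,rmC), carry(b2,right), robot_in(rmB)}
  through step 2 (pick(b2,rmB,right)): drop {carry(b2,right)}, keep {ball_in(b1,rmC), robot_in(rmB)}, require {ball_in(b2,rmB), free(right), robot_in(rmB)}
    → {ball_in(b1,rmC), ball_in(b2,rmB), free(right), robot_in(rmB)}
  through step 1 (go(rmC,rmB)): drop {robot_in(rmB)}, keep {ball_in(b1,rmC), ball_in(b2,rmB), free(right)}, require {robot_in(rmC)}
    → {ball_in(b1,rmC), ball_in(b2,rmB), free(right), robot_in(rmC)}

== RESULT ==
["ball_in(b1,rmC)", "ball_in(b2,rmB)", "free(right)", "robot_in(rmC)"]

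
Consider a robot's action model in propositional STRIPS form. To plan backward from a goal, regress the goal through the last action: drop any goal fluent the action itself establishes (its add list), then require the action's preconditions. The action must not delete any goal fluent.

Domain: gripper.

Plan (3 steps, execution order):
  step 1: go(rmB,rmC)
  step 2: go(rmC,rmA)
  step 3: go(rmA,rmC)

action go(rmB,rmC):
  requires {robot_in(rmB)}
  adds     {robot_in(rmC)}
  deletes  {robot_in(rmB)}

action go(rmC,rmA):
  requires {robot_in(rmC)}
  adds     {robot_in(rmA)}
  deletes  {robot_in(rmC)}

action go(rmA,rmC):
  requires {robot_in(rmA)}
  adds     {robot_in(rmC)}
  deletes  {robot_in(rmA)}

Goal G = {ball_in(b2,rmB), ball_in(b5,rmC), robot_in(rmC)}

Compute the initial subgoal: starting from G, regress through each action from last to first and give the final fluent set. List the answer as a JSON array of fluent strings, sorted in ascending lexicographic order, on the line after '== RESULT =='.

Work backward from the goal:
  through step 3 (go(rmA,rmC)): drop {robot_in(rmC)}, keep {ball_in(b2,rmB), ball_in(b5,rmC)}, require {robot_in(rmA)}
    → {ball_in(b2,rmB), ball_in(b5,rmC), robot_in(rmA)}
  through step 2 (go(rmC,rmA)): drop {robot_in(rmA)}, keep {ball_in(b2,rmB), ball_in(b5,rmC)}, require {robot_in(rmC)}
    → {ball_in(b2,rmB), ball_in(b5,rmC), robot_in(rmC)}
  through step 1 (go(rmB,rmC)): drop {robot_in(rmC)}, keep {ball_in(b2,rmB), ball_in(b5,rmC)}, require {robot_in(rmB)}
    → {ball_in(b2,rmB), ball_in(b5,rmC), robot_in(rmB)}

== RESULT ==
["ball_in(b2,rmB)", "ball_in(b5,rmC)", "robot_in(rmB)"]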